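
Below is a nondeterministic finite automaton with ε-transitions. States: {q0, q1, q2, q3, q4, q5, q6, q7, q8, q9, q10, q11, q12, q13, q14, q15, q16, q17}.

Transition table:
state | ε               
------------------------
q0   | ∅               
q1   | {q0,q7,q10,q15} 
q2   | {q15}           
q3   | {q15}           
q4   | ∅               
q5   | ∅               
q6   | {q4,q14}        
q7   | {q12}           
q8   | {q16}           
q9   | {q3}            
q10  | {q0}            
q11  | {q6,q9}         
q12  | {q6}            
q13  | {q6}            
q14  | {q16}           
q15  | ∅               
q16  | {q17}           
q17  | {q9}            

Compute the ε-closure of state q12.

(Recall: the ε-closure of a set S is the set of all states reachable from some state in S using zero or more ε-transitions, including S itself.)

Start with {q12}.
From q12 via ε: add q6.
From q6 via ε: add q4, q14.
From q14 via ε: add q16.
From q16 via ε: add q17.
From q17 via ε: add q9.
From q9 via ε: add q3.
From q3 via ε: add q15.
No new states can be added; the closed set is {q3, q4, q6, q9, q12, q14, q15, q16, q17}.

{q3, q4, q6, q9, q12, q14, q15, q16, q17}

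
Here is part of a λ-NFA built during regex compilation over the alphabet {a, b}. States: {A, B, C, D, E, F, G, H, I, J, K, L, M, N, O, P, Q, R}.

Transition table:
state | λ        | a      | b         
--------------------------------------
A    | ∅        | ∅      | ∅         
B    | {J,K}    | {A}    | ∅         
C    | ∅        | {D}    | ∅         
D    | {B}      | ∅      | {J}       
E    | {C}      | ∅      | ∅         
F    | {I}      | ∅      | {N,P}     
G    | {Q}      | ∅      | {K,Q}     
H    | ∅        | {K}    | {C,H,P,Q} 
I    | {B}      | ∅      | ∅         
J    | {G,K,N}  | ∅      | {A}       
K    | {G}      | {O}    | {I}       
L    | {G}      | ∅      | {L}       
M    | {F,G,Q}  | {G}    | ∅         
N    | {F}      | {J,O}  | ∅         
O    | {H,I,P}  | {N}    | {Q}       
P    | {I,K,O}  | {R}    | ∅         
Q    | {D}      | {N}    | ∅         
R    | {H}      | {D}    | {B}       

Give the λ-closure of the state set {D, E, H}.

Start with {D, E, H}.
From D via λ: add B.
From E via λ: add C.
From B via λ: add J, K.
From J via λ: add G, N.
From G via λ: add Q.
From N via λ: add F.
From F via λ: add I.
No new states can be added; the closed set is {B, C, D, E, F, G, H, I, J, K, N, Q}.

{B, C, D, E, F, G, H, I, J, K, N, Q}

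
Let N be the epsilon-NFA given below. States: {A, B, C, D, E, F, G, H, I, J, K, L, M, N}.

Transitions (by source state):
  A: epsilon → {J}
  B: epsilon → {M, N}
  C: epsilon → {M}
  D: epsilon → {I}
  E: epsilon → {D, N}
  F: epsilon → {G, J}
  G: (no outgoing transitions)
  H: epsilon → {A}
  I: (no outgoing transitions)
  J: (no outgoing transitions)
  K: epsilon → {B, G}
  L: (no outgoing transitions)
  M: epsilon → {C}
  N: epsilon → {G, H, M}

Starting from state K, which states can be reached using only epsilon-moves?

{A, B, C, G, H, J, K, M, N}

Start with {K}.
From K via epsilon: add B, G.
From B via epsilon: add M, N.
From M via epsilon: add C.
From N via epsilon: add H.
From H via epsilon: add A.
From A via epsilon: add J.
No new states can be added; the closed set is {A, B, C, G, H, J, K, M, N}.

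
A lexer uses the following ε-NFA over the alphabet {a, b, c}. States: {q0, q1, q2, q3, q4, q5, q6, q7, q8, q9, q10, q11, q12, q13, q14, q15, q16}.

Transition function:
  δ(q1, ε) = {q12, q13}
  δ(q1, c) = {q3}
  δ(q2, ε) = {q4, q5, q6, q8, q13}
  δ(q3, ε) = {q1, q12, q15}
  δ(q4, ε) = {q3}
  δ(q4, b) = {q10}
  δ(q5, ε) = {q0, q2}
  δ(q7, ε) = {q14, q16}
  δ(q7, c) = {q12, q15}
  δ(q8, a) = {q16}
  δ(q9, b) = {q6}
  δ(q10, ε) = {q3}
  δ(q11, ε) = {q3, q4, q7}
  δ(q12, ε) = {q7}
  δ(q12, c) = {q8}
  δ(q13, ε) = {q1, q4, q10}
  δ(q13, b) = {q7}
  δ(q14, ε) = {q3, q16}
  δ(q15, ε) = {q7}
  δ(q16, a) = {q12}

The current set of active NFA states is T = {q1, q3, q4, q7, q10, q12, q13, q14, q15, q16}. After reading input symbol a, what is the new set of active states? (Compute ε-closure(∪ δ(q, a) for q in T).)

{q1, q3, q4, q7, q10, q12, q13, q14, q15, q16}

q16 on a → {q12}.
No a-transition from q1, q3, q4, q7, q10, q12, q13, q14, q15.
Union after reading a: {q12}.
Now take the ε-closure:
From q12 via ε: add q7.
From q7 via ε: add q14, q16.
From q14 via ε: add q3.
From q3 via ε: add q1, q15.
From q1 via ε: add q13.
From q13 via ε: add q4, q10.
No new states can be added; the closed set is {q1, q3, q4, q7, q10, q12, q13, q14, q15, q16}.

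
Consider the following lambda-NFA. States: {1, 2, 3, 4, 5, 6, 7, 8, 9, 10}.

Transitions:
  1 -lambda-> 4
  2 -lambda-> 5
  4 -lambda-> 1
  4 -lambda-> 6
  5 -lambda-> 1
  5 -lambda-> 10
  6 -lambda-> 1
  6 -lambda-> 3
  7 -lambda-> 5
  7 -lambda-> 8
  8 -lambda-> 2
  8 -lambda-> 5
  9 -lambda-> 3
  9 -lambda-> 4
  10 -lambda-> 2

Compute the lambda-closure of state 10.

{1, 2, 3, 4, 5, 6, 10}

Start with {10}.
From 10 via lambda: add 2.
From 2 via lambda: add 5.
From 5 via lambda: add 1.
From 1 via lambda: add 4.
From 4 via lambda: add 6.
From 6 via lambda: add 3.
No new states can be added; the closed set is {1, 2, 3, 4, 5, 6, 10}.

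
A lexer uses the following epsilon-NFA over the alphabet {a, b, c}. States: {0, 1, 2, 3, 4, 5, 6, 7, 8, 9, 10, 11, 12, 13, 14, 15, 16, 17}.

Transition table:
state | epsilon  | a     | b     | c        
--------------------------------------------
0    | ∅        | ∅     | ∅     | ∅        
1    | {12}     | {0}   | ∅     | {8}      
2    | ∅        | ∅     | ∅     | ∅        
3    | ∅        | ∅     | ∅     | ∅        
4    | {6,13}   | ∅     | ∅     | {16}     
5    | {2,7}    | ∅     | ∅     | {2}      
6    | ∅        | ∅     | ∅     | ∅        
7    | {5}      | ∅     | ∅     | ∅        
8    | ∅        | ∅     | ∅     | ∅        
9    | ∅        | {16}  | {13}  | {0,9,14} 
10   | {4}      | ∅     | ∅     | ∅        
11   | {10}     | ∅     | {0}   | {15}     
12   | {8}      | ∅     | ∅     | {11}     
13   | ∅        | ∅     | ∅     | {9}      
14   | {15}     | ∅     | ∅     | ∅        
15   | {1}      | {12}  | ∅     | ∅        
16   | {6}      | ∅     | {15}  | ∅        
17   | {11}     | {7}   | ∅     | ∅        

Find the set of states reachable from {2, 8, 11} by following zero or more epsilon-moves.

Start with {2, 8, 11}.
From 11 via epsilon: add 10.
From 10 via epsilon: add 4.
From 4 via epsilon: add 6, 13.
No new states can be added; the closed set is {2, 4, 6, 8, 10, 11, 13}.

{2, 4, 6, 8, 10, 11, 13}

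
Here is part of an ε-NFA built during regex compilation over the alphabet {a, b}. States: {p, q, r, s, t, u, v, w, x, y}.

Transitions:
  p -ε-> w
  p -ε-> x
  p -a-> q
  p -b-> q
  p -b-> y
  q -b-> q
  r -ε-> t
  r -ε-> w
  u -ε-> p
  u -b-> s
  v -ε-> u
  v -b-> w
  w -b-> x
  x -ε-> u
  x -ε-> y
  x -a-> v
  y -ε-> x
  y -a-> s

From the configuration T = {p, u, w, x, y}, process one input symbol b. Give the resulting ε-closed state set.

{p, q, s, u, w, x, y}

p on b → {q, y}.
u on b → {s}.
w on b → {x}.
No b-transition from x, y.
Union after reading b: {q, s, x, y}.
Now take the ε-closure:
From x via ε: add u.
From u via ε: add p.
From p via ε: add w.
No new states can be added; the closed set is {p, q, s, u, w, x, y}.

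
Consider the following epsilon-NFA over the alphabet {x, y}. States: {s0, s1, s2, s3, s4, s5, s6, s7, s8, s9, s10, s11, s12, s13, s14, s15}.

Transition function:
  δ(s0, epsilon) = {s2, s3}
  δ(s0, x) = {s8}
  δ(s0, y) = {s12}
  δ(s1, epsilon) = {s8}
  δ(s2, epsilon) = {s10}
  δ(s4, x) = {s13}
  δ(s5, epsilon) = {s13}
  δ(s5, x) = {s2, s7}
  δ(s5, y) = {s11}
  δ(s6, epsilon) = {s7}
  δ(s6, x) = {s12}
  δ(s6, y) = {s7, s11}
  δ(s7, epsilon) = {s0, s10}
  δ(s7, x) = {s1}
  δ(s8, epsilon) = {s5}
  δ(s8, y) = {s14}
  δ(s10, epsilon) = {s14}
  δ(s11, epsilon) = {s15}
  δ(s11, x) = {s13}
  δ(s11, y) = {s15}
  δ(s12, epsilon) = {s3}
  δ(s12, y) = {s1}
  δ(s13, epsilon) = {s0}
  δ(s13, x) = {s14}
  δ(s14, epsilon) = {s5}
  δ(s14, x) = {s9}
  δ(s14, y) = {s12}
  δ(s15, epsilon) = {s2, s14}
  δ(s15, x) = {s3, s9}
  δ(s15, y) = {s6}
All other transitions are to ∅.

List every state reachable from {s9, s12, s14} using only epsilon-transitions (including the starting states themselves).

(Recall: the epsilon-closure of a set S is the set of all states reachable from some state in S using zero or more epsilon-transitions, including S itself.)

{s0, s2, s3, s5, s9, s10, s12, s13, s14}

Start with {s9, s12, s14}.
From s12 via epsilon: add s3.
From s14 via epsilon: add s5.
From s5 via epsilon: add s13.
From s13 via epsilon: add s0.
From s0 via epsilon: add s2.
From s2 via epsilon: add s10.
No new states can be added; the closed set is {s0, s2, s3, s5, s9, s10, s12, s13, s14}.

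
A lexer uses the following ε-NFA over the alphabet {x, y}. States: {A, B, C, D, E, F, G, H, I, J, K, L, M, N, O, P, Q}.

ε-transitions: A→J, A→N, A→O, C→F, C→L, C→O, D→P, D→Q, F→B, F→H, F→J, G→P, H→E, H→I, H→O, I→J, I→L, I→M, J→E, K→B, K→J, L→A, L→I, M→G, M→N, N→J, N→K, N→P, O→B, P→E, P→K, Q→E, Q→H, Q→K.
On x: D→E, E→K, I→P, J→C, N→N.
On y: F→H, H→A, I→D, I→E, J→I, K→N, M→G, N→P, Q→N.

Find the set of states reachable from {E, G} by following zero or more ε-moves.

{B, E, G, J, K, P}

Start with {E, G}.
From G via ε: add P.
From P via ε: add K.
From K via ε: add B, J.
No new states can be added; the closed set is {B, E, G, J, K, P}.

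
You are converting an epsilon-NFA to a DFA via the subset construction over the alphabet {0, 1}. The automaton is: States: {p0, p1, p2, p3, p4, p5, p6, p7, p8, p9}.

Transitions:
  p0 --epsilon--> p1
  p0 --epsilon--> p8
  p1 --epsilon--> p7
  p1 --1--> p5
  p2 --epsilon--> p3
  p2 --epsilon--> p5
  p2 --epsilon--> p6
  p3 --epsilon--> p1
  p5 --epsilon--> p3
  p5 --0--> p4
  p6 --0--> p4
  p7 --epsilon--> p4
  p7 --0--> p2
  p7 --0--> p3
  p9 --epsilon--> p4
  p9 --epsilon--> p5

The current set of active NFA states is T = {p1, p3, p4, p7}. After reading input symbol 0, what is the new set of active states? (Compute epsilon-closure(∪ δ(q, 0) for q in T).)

{p1, p2, p3, p4, p5, p6, p7}

p7 on 0 → {p2, p3}.
No 0-transition from p1, p3, p4.
Union after reading 0: {p2, p3}.
Now take the epsilon-closure:
From p2 via epsilon: add p5, p6.
From p3 via epsilon: add p1.
From p1 via epsilon: add p7.
From p7 via epsilon: add p4.
No new states can be added; the closed set is {p1, p2, p3, p4, p5, p6, p7}.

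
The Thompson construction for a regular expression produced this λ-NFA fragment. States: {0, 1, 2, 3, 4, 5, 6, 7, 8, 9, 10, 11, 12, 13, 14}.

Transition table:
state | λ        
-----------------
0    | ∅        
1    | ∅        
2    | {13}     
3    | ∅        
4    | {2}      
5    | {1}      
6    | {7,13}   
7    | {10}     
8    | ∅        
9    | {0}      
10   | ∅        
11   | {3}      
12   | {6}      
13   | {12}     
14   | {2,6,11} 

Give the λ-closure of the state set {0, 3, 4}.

Start with {0, 3, 4}.
From 4 via λ: add 2.
From 2 via λ: add 13.
From 13 via λ: add 12.
From 12 via λ: add 6.
From 6 via λ: add 7.
From 7 via λ: add 10.
No new states can be added; the closed set is {0, 2, 3, 4, 6, 7, 10, 12, 13}.

{0, 2, 3, 4, 6, 7, 10, 12, 13}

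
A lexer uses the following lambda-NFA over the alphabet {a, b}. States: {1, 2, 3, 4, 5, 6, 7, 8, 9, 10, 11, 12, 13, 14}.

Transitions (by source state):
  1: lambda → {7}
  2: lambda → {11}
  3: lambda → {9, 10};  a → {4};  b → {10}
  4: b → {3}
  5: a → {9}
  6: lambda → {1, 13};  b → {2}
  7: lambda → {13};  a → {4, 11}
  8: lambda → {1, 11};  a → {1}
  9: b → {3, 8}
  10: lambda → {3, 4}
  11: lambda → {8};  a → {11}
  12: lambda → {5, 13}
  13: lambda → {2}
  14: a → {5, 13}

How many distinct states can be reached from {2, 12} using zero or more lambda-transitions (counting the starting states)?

Start with {2, 12}.
From 2 via lambda: add 11.
From 12 via lambda: add 5, 13.
From 11 via lambda: add 8.
From 8 via lambda: add 1.
From 1 via lambda: add 7.
lambda-closure = {1, 2, 5, 7, 8, 11, 12, 13}, which has 8 states.

8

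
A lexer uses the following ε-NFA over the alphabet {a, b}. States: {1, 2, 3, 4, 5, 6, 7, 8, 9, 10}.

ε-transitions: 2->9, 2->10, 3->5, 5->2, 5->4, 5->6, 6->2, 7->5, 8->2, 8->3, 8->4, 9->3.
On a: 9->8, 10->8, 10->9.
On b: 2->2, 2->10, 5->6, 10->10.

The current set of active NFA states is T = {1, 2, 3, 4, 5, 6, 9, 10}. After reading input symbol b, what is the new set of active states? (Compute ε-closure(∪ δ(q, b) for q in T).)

{2, 3, 4, 5, 6, 9, 10}

2 on b → {2, 10}.
5 on b → {6}.
10 on b → {10}.
No b-transition from 1, 3, 4, 6, 9.
Union after reading b: {2, 6, 10}.
Now take the ε-closure:
From 2 via ε: add 9.
From 9 via ε: add 3.
From 3 via ε: add 5.
From 5 via ε: add 4.
No new states can be added; the closed set is {2, 3, 4, 5, 6, 9, 10}.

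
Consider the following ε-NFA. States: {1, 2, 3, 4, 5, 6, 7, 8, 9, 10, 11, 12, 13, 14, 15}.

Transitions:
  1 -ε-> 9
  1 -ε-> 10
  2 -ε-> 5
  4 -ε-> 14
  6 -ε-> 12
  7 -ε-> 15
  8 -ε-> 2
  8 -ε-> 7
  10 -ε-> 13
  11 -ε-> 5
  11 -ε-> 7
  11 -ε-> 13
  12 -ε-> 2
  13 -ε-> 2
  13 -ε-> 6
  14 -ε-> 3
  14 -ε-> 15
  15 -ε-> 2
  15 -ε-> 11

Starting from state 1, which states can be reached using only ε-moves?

{1, 2, 5, 6, 9, 10, 12, 13}

Start with {1}.
From 1 via ε: add 9, 10.
From 10 via ε: add 13.
From 13 via ε: add 2, 6.
From 2 via ε: add 5.
From 6 via ε: add 12.
No new states can be added; the closed set is {1, 2, 5, 6, 9, 10, 12, 13}.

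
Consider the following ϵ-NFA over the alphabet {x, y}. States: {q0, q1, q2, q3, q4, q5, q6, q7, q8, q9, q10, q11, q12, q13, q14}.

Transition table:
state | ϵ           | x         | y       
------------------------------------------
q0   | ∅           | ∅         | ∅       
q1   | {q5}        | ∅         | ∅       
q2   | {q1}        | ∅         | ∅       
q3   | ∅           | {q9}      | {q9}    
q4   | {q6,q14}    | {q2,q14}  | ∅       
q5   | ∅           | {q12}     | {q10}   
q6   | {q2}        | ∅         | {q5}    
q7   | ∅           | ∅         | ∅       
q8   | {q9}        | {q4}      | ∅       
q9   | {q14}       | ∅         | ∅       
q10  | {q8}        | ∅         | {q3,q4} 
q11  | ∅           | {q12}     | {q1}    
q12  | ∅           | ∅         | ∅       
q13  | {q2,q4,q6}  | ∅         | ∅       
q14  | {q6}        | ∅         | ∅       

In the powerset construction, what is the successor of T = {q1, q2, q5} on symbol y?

{q1, q2, q5, q6, q8, q9, q10, q14}

q5 on y → {q10}.
No y-transition from q1, q2.
Union after reading y: {q10}.
Now take the ϵ-closure:
From q10 via ϵ: add q8.
From q8 via ϵ: add q9.
From q9 via ϵ: add q14.
From q14 via ϵ: add q6.
From q6 via ϵ: add q2.
From q2 via ϵ: add q1.
From q1 via ϵ: add q5.
No new states can be added; the closed set is {q1, q2, q5, q6, q8, q9, q10, q14}.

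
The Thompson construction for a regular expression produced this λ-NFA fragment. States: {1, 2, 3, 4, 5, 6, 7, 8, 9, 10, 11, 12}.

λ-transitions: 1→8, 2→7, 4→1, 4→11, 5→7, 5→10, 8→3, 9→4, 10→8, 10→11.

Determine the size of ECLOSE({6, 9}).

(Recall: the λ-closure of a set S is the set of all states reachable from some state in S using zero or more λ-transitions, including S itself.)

Start with {6, 9}.
From 9 via λ: add 4.
From 4 via λ: add 1, 11.
From 1 via λ: add 8.
From 8 via λ: add 3.
λ-closure = {1, 3, 4, 6, 8, 9, 11}, which has 7 states.

7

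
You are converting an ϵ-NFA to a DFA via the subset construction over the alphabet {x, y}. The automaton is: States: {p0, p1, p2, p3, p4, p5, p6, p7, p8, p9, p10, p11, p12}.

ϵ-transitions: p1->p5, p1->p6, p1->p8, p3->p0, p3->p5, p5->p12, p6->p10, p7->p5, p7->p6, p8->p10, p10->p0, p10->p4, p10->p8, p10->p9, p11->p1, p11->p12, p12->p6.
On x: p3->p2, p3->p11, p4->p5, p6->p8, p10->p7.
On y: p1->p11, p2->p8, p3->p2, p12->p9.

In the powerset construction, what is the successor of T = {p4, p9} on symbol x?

{p0, p4, p5, p6, p8, p9, p10, p12}

p4 on x → {p5}.
No x-transition from p9.
Union after reading x: {p5}.
Now take the ϵ-closure:
From p5 via ϵ: add p12.
From p12 via ϵ: add p6.
From p6 via ϵ: add p10.
From p10 via ϵ: add p0, p4, p8, p9.
No new states can be added; the closed set is {p0, p4, p5, p6, p8, p9, p10, p12}.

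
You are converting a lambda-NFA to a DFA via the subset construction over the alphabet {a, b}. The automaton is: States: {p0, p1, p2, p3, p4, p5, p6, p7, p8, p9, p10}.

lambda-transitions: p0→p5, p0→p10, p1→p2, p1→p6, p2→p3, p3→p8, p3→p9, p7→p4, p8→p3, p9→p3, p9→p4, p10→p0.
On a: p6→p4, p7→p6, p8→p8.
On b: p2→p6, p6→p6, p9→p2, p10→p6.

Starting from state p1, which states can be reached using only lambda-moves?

Start with {p1}.
From p1 via lambda: add p2, p6.
From p2 via lambda: add p3.
From p3 via lambda: add p8, p9.
From p9 via lambda: add p4.
No new states can be added; the closed set is {p1, p2, p3, p4, p6, p8, p9}.

{p1, p2, p3, p4, p6, p8, p9}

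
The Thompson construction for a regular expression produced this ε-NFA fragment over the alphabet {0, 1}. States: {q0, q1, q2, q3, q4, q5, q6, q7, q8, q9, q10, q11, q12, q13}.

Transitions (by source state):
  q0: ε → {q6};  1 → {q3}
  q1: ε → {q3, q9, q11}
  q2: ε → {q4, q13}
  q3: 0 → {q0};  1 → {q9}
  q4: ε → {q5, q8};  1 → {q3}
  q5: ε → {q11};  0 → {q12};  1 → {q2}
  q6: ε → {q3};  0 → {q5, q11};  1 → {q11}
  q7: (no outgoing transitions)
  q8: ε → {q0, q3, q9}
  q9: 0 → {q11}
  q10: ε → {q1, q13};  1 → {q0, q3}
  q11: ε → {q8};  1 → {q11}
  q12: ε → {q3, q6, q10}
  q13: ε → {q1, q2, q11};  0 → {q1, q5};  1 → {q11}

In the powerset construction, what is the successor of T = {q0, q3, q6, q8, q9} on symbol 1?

q0 on 1 → {q3}.
q3 on 1 → {q9}.
q6 on 1 → {q11}.
No 1-transition from q8, q9.
Union after reading 1: {q3, q9, q11}.
Now take the ε-closure:
From q11 via ε: add q8.
From q8 via ε: add q0.
From q0 via ε: add q6.
No new states can be added; the closed set is {q0, q3, q6, q8, q9, q11}.

{q0, q3, q6, q8, q9, q11}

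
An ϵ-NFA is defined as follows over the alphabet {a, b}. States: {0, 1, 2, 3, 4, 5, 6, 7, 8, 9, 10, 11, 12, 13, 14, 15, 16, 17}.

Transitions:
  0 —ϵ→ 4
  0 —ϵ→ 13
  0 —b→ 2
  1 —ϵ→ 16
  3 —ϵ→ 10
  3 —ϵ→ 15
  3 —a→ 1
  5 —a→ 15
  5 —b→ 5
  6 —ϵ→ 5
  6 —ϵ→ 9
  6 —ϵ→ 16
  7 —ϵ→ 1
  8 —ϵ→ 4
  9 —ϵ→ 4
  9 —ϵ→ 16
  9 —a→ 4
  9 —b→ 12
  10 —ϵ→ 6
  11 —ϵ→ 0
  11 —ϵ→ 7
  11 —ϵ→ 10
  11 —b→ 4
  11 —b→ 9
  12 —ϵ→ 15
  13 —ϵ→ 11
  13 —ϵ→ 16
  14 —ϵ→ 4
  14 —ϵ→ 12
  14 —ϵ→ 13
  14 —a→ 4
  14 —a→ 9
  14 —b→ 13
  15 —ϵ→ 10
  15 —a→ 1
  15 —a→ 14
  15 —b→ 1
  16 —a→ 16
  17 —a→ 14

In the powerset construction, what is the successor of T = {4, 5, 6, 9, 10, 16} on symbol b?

{4, 5, 6, 9, 10, 12, 15, 16}

5 on b → {5}.
9 on b → {12}.
No b-transition from 4, 6, 10, 16.
Union after reading b: {5, 12}.
Now take the ϵ-closure:
From 12 via ϵ: add 15.
From 15 via ϵ: add 10.
From 10 via ϵ: add 6.
From 6 via ϵ: add 9, 16.
From 9 via ϵ: add 4.
No new states can be added; the closed set is {4, 5, 6, 9, 10, 12, 15, 16}.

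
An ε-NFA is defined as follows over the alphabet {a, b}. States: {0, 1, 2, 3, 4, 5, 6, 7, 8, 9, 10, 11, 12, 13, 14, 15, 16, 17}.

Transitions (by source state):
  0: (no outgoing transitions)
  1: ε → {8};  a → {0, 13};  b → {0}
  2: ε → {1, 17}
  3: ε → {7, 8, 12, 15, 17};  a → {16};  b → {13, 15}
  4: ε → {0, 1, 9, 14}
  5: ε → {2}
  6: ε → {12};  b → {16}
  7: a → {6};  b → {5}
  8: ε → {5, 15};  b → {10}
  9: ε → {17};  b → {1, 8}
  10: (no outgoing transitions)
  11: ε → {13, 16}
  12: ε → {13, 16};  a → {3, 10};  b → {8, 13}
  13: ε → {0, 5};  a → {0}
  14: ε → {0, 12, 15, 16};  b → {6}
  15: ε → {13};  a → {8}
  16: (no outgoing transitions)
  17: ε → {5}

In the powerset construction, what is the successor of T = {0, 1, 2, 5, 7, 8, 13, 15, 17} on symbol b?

{0, 1, 2, 5, 8, 10, 13, 15, 17}

1 on b → {0}.
7 on b → {5}.
8 on b → {10}.
No b-transition from 0, 2, 5, 13, 15, 17.
Union after reading b: {0, 5, 10}.
Now take the ε-closure:
From 5 via ε: add 2.
From 2 via ε: add 1, 17.
From 1 via ε: add 8.
From 8 via ε: add 15.
From 15 via ε: add 13.
No new states can be added; the closed set is {0, 1, 2, 5, 8, 10, 13, 15, 17}.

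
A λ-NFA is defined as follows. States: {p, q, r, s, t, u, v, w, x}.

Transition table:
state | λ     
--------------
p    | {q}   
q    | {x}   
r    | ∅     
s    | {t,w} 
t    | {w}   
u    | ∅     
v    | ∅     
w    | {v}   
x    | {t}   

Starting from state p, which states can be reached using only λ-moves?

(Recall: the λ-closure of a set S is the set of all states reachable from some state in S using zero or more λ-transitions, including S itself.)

{p, q, t, v, w, x}

Start with {p}.
From p via λ: add q.
From q via λ: add x.
From x via λ: add t.
From t via λ: add w.
From w via λ: add v.
No new states can be added; the closed set is {p, q, t, v, w, x}.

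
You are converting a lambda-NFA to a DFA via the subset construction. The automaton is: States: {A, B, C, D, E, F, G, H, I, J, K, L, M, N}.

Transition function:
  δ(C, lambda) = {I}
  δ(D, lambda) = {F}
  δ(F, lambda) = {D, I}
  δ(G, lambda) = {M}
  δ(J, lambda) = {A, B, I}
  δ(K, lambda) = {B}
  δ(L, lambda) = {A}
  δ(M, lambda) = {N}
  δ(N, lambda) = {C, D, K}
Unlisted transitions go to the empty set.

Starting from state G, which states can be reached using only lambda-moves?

{B, C, D, F, G, I, K, M, N}

Start with {G}.
From G via lambda: add M.
From M via lambda: add N.
From N via lambda: add C, D, K.
From C via lambda: add I.
From D via lambda: add F.
From K via lambda: add B.
No new states can be added; the closed set is {B, C, D, F, G, I, K, M, N}.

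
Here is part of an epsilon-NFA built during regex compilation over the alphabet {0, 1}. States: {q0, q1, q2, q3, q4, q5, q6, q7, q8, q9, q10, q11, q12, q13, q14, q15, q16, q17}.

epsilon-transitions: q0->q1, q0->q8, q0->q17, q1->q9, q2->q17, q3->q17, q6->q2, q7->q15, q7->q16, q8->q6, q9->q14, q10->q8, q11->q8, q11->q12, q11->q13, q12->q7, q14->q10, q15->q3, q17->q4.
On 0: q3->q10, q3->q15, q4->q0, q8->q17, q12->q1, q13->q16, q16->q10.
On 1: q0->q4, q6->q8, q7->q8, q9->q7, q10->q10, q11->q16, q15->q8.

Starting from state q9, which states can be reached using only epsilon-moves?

{q2, q4, q6, q8, q9, q10, q14, q17}

Start with {q9}.
From q9 via epsilon: add q14.
From q14 via epsilon: add q10.
From q10 via epsilon: add q8.
From q8 via epsilon: add q6.
From q6 via epsilon: add q2.
From q2 via epsilon: add q17.
From q17 via epsilon: add q4.
No new states can be added; the closed set is {q2, q4, q6, q8, q9, q10, q14, q17}.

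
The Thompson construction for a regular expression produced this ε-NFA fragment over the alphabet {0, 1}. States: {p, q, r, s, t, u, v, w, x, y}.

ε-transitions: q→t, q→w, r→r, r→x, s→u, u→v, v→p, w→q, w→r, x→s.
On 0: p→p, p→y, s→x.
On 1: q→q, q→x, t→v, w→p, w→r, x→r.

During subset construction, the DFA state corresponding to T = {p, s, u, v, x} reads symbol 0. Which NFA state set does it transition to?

{p, s, u, v, x, y}

p on 0 → {p, y}.
s on 0 → {x}.
No 0-transition from u, v, x.
Union after reading 0: {p, x, y}.
Now take the ε-closure:
From x via ε: add s.
From s via ε: add u.
From u via ε: add v.
No new states can be added; the closed set is {p, s, u, v, x, y}.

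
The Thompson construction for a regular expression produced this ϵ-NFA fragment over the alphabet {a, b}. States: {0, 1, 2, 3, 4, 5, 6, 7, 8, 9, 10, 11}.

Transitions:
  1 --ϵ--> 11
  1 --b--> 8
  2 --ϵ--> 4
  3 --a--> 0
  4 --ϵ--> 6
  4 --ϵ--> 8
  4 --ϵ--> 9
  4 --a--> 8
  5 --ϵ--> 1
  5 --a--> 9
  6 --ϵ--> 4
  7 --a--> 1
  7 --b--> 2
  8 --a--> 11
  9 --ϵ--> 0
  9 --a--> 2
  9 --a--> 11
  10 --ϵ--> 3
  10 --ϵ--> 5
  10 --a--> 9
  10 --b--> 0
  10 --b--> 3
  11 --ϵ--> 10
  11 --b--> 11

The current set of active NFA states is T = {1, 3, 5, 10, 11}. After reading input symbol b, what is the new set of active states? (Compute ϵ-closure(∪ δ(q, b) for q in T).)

{0, 1, 3, 5, 8, 10, 11}

1 on b → {8}.
10 on b → {0, 3}.
11 on b → {11}.
No b-transition from 3, 5.
Union after reading b: {0, 3, 8, 11}.
Now take the ϵ-closure:
From 11 via ϵ: add 10.
From 10 via ϵ: add 5.
From 5 via ϵ: add 1.
No new states can be added; the closed set is {0, 1, 3, 5, 8, 10, 11}.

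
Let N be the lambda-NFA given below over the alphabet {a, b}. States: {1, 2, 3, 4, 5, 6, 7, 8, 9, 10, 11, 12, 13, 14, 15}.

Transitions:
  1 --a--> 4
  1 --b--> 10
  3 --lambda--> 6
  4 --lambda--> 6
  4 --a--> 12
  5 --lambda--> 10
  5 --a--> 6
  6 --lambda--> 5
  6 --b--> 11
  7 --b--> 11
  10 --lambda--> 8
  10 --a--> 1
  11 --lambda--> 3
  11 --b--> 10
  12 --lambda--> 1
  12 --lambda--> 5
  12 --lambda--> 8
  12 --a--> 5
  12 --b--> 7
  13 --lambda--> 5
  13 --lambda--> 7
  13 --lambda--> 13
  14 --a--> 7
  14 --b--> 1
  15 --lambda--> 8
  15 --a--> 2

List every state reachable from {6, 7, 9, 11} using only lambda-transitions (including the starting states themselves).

{3, 5, 6, 7, 8, 9, 10, 11}

Start with {6, 7, 9, 11}.
From 6 via lambda: add 5.
From 11 via lambda: add 3.
From 5 via lambda: add 10.
From 10 via lambda: add 8.
No new states can be added; the closed set is {3, 5, 6, 7, 8, 9, 10, 11}.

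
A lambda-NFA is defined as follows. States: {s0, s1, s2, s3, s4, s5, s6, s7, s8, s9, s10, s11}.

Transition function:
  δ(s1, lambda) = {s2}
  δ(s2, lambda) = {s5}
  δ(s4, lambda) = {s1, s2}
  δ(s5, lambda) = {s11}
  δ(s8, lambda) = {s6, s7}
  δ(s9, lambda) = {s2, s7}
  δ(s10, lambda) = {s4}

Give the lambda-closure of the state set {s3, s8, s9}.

Start with {s3, s8, s9}.
From s8 via lambda: add s6, s7.
From s9 via lambda: add s2.
From s2 via lambda: add s5.
From s5 via lambda: add s11.
No new states can be added; the closed set is {s2, s3, s5, s6, s7, s8, s9, s11}.

{s2, s3, s5, s6, s7, s8, s9, s11}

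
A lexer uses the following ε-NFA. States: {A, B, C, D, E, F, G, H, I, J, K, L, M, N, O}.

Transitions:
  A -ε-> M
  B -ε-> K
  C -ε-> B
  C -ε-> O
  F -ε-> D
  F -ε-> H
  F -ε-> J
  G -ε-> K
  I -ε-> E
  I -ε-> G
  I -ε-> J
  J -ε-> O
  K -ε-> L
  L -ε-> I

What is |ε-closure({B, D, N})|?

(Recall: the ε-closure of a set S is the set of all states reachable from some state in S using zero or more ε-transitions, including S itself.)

10

Start with {B, D, N}.
From B via ε: add K.
From K via ε: add L.
From L via ε: add I.
From I via ε: add E, G, J.
From J via ε: add O.
ε-closure = {B, D, E, G, I, J, K, L, N, O}, which has 10 states.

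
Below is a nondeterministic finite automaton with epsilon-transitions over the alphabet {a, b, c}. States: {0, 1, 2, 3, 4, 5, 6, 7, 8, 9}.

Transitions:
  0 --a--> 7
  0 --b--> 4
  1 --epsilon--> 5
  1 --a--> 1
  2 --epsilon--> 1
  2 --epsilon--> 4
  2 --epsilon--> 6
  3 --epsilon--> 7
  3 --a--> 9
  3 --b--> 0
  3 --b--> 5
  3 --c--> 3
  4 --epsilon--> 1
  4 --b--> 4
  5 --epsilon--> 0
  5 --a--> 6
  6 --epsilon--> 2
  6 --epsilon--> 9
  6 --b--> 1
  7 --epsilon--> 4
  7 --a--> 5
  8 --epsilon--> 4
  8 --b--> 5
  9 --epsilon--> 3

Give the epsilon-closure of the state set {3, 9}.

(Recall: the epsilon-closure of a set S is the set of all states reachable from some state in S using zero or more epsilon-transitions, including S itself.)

{0, 1, 3, 4, 5, 7, 9}

Start with {3, 9}.
From 3 via epsilon: add 7.
From 7 via epsilon: add 4.
From 4 via epsilon: add 1.
From 1 via epsilon: add 5.
From 5 via epsilon: add 0.
No new states can be added; the closed set is {0, 1, 3, 4, 5, 7, 9}.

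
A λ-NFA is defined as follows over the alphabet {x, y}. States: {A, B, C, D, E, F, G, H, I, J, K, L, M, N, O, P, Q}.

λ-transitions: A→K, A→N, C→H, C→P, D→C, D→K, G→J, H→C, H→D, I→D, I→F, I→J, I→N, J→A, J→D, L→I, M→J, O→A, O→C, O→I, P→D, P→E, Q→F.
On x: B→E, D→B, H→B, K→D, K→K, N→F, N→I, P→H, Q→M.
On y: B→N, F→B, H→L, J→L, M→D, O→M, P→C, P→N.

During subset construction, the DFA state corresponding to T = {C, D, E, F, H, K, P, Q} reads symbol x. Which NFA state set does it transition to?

D on x → {B}.
H on x → {B}.
K on x → {D, K}.
P on x → {H}.
Q on x → {M}.
No x-transition from C, E, F.
Union after reading x: {B, D, H, K, M}.
Now take the λ-closure:
From D via λ: add C.
From M via λ: add J.
From C via λ: add P.
From J via λ: add A.
From A via λ: add N.
From P via λ: add E.
No new states can be added; the closed set is {A, B, C, D, E, H, J, K, M, N, P}.

{A, B, C, D, E, H, J, K, M, N, P}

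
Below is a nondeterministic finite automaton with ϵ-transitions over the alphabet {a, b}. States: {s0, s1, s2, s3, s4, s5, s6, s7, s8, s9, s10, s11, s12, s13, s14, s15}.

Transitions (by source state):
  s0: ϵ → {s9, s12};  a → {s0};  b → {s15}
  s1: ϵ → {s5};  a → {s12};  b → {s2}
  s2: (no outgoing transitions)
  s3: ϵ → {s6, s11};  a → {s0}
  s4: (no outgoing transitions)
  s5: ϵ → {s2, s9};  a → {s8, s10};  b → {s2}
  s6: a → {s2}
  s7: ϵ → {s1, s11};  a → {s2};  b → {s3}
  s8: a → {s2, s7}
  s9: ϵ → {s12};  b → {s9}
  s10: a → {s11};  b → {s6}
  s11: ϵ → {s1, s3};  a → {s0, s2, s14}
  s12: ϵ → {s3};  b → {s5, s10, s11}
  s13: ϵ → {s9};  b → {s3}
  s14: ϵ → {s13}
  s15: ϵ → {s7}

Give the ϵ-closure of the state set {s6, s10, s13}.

{s1, s2, s3, s5, s6, s9, s10, s11, s12, s13}

Start with {s6, s10, s13}.
From s13 via ϵ: add s9.
From s9 via ϵ: add s12.
From s12 via ϵ: add s3.
From s3 via ϵ: add s11.
From s11 via ϵ: add s1.
From s1 via ϵ: add s5.
From s5 via ϵ: add s2.
No new states can be added; the closed set is {s1, s2, s3, s5, s6, s9, s10, s11, s12, s13}.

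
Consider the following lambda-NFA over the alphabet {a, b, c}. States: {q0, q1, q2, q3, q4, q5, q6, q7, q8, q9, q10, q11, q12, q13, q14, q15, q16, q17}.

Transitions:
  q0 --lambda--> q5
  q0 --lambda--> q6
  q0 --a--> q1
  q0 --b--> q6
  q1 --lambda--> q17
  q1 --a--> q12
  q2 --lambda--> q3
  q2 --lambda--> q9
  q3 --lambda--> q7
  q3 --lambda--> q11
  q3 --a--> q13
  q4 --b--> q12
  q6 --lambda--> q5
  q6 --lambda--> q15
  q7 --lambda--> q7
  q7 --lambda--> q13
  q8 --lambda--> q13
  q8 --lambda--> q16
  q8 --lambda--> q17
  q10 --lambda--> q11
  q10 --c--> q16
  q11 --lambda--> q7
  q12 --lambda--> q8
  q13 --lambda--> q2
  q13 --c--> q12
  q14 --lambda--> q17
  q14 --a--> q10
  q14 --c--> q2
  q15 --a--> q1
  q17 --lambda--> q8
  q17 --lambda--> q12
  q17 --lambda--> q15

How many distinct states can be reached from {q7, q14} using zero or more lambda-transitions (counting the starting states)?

12

Start with {q7, q14}.
From q7 via lambda: add q13.
From q14 via lambda: add q17.
From q13 via lambda: add q2.
From q17 via lambda: add q8, q12, q15.
From q2 via lambda: add q3, q9.
From q8 via lambda: add q16.
From q3 via lambda: add q11.
lambda-closure = {q2, q3, q7, q8, q9, q11, q12, q13, q14, q15, q16, q17}, which has 12 states.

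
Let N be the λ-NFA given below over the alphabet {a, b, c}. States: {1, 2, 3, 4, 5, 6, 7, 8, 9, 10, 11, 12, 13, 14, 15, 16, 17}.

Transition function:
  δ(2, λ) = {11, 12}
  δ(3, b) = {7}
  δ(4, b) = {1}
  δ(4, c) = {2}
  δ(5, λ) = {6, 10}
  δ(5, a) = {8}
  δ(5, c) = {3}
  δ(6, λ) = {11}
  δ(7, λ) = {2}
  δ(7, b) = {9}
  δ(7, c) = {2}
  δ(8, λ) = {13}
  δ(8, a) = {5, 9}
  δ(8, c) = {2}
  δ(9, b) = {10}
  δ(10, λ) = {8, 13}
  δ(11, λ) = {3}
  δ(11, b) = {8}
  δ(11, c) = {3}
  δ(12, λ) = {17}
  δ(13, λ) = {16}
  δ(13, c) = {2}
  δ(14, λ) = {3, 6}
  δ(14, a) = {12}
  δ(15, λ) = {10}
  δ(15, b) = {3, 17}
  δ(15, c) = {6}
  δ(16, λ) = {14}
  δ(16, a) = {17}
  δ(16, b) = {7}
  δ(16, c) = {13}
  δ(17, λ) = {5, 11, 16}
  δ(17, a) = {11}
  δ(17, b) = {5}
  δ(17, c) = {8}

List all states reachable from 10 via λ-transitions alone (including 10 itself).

{3, 6, 8, 10, 11, 13, 14, 16}

Start with {10}.
From 10 via λ: add 8, 13.
From 13 via λ: add 16.
From 16 via λ: add 14.
From 14 via λ: add 3, 6.
From 6 via λ: add 11.
No new states can be added; the closed set is {3, 6, 8, 10, 11, 13, 14, 16}.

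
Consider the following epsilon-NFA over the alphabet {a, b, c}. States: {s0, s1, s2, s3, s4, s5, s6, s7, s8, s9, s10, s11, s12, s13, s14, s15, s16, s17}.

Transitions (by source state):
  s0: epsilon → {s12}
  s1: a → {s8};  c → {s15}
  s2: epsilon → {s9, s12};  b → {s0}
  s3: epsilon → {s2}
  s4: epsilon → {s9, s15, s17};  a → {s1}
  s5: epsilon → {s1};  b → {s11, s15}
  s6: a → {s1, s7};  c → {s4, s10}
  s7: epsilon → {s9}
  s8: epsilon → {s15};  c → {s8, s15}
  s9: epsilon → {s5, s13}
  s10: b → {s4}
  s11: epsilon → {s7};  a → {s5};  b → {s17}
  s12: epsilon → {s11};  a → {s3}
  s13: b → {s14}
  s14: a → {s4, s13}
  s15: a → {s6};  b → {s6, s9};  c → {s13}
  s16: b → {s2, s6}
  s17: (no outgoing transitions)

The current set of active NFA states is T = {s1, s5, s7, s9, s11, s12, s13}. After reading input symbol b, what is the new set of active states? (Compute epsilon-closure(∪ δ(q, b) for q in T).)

{s1, s5, s7, s9, s11, s13, s14, s15, s17}

s5 on b → {s11, s15}.
s11 on b → {s17}.
s13 on b → {s14}.
No b-transition from s1, s7, s9, s12.
Union after reading b: {s11, s14, s15, s17}.
Now take the epsilon-closure:
From s11 via epsilon: add s7.
From s7 via epsilon: add s9.
From s9 via epsilon: add s5, s13.
From s5 via epsilon: add s1.
No new states can be added; the closed set is {s1, s5, s7, s9, s11, s13, s14, s15, s17}.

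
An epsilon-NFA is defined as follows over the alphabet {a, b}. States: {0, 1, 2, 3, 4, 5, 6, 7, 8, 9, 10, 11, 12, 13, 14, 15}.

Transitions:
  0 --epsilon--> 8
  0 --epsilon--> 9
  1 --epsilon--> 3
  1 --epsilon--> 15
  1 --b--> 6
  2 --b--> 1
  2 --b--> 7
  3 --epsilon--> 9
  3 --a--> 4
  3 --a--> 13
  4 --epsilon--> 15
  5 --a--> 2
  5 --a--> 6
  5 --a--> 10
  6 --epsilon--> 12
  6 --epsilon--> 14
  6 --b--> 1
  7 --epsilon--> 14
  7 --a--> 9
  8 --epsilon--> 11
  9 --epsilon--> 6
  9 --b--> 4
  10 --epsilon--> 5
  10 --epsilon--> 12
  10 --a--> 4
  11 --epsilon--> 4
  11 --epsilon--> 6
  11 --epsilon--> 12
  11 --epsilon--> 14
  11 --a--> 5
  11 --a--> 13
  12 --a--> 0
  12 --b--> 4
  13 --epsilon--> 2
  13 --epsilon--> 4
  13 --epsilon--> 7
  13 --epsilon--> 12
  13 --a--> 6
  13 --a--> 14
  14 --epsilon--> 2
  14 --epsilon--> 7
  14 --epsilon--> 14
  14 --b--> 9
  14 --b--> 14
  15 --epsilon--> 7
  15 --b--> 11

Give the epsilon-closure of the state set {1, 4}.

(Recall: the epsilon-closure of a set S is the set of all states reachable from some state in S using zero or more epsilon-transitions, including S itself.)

{1, 2, 3, 4, 6, 7, 9, 12, 14, 15}

Start with {1, 4}.
From 1 via epsilon: add 3, 15.
From 3 via epsilon: add 9.
From 15 via epsilon: add 7.
From 7 via epsilon: add 14.
From 9 via epsilon: add 6.
From 6 via epsilon: add 12.
From 14 via epsilon: add 2.
No new states can be added; the closed set is {1, 2, 3, 4, 6, 7, 9, 12, 14, 15}.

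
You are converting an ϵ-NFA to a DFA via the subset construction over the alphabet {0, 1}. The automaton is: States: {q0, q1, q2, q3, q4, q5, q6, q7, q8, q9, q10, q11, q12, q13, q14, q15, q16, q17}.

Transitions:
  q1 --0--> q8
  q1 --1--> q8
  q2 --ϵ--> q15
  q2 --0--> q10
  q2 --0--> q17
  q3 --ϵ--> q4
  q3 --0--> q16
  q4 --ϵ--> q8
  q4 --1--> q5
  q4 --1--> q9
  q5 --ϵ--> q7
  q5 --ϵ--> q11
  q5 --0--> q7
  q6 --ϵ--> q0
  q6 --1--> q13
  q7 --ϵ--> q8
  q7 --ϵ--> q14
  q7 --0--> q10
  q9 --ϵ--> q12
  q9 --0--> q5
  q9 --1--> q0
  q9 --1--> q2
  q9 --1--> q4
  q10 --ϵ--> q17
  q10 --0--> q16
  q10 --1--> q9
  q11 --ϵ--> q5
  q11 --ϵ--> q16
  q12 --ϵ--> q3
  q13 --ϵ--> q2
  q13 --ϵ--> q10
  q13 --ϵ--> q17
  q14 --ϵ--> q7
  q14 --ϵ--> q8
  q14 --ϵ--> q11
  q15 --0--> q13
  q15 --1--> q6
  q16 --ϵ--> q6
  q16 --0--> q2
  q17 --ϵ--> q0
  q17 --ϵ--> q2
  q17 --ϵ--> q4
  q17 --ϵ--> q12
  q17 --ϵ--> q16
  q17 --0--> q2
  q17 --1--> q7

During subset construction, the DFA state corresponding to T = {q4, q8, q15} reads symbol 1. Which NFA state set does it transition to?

{q0, q3, q4, q5, q6, q7, q8, q9, q11, q12, q14, q16}

q4 on 1 → {q5, q9}.
q15 on 1 → {q6}.
No 1-transition from q8.
Union after reading 1: {q5, q6, q9}.
Now take the ϵ-closure:
From q5 via ϵ: add q7, q11.
From q6 via ϵ: add q0.
From q9 via ϵ: add q12.
From q7 via ϵ: add q8, q14.
From q11 via ϵ: add q16.
From q12 via ϵ: add q3.
From q3 via ϵ: add q4.
No new states can be added; the closed set is {q0, q3, q4, q5, q6, q7, q8, q9, q11, q12, q14, q16}.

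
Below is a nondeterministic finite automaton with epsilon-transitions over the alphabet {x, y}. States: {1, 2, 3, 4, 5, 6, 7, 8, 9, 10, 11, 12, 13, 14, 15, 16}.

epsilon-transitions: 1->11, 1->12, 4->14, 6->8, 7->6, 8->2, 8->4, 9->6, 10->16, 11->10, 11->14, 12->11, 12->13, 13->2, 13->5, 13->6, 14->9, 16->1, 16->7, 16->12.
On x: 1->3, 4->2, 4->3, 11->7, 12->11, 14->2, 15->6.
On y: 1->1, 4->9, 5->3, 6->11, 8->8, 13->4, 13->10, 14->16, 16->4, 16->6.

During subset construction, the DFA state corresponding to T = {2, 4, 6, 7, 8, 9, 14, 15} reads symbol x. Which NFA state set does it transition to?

{2, 3, 4, 6, 8, 9, 14}

4 on x → {2, 3}.
14 on x → {2}.
15 on x → {6}.
No x-transition from 2, 6, 7, 8, 9.
Union after reading x: {2, 3, 6}.
Now take the epsilon-closure:
From 6 via epsilon: add 8.
From 8 via epsilon: add 4.
From 4 via epsilon: add 14.
From 14 via epsilon: add 9.
No new states can be added; the closed set is {2, 3, 4, 6, 8, 9, 14}.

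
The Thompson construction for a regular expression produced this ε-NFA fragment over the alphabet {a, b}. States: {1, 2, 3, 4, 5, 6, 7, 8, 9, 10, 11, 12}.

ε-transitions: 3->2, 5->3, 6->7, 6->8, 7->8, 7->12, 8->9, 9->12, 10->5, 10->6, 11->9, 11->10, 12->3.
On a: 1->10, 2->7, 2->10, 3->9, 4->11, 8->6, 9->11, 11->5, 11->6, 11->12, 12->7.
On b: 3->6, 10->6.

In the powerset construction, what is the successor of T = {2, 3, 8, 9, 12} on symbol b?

{2, 3, 6, 7, 8, 9, 12}

3 on b → {6}.
No b-transition from 2, 8, 9, 12.
Union after reading b: {6}.
Now take the ε-closure:
From 6 via ε: add 7, 8.
From 7 via ε: add 12.
From 8 via ε: add 9.
From 12 via ε: add 3.
From 3 via ε: add 2.
No new states can be added; the closed set is {2, 3, 6, 7, 8, 9, 12}.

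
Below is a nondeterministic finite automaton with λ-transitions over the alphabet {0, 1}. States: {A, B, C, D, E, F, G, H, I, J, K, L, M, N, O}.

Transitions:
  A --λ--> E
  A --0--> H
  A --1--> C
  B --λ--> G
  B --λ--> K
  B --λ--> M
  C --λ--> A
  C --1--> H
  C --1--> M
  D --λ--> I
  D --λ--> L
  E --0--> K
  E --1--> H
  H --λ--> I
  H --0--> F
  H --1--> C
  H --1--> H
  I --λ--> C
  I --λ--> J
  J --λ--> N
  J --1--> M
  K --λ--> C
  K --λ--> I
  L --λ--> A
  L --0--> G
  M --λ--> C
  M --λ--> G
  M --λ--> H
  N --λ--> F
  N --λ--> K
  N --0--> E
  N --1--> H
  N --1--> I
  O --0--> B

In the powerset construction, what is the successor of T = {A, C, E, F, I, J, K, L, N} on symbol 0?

A on 0 → {H}.
E on 0 → {K}.
L on 0 → {G}.
N on 0 → {E}.
No 0-transition from C, F, I, J, K.
Union after reading 0: {E, G, H, K}.
Now take the λ-closure:
From H via λ: add I.
From K via λ: add C.
From C via λ: add A.
From I via λ: add J.
From J via λ: add N.
From N via λ: add F.
No new states can be added; the closed set is {A, C, E, F, G, H, I, J, K, N}.

{A, C, E, F, G, H, I, J, K, N}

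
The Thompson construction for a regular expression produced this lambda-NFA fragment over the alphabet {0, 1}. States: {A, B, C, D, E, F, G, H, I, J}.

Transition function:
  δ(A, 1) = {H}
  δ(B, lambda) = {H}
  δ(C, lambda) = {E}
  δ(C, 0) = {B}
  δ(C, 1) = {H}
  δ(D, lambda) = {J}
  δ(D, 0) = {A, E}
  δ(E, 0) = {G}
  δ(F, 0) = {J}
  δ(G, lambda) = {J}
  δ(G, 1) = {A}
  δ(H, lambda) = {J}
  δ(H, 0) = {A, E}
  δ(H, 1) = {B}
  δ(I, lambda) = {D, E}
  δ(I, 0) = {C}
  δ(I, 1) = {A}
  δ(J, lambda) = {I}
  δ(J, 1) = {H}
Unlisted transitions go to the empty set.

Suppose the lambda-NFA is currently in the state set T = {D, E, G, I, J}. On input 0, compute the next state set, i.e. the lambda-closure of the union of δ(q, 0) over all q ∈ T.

D on 0 → {A, E}.
E on 0 → {G}.
I on 0 → {C}.
No 0-transition from G, J.
Union after reading 0: {A, C, E, G}.
Now take the lambda-closure:
From G via lambda: add J.
From J via lambda: add I.
From I via lambda: add D.
No new states can be added; the closed set is {A, C, D, E, G, I, J}.

{A, C, D, E, G, I, J}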